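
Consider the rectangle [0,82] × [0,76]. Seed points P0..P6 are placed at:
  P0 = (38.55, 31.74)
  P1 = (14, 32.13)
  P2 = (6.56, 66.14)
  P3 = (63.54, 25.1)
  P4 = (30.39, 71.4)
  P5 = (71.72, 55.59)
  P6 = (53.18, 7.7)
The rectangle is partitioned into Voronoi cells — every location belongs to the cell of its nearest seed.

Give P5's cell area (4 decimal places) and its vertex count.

Area of P5's cell: 1080.0869 (5 vertices)

1. box [0,82]×[0,76]: [(0, 0) (82, 0) (82, 76) (0, 76)]
2. ⊥bis P5·P0 via (55.135,43.665): [(82, 6.3018) (82, 76) (31.8854, 76)]  |A|=1746.449
3. ⊥bis P5·P1 via (42.86,43.86): [(82, 6.3018) (82, 76) (31.8854, 76)]  |A|=1746.449
4. ⊥bis P5·P2 via (39.14,60.865): [(39.8068, 64.9831) (82, 6.3018) (82, 76) (41.5905, 76)]  |A|=1692.989
5. ⊥bis P5·P3 via (67.63,40.345): [(39.8068, 64.9831) (55.1063, 43.7049) (82, 36.4897) (82, 76) (41.5905, 76)]  |A|=1287.0563
6. ⊥bis P5·P4 via (51.055,63.495): [(47.5205, 54.2551) (55.1063, 43.7049) (82, 36.4897) (82, 76) (55.8385, 76)]  |A|=1080.0869
7. ⊥bis P5·P6 via (62.45,31.645): [(47.5205, 54.2551) (55.1063, 43.7049) (82, 36.4897) (82, 76) (55.8385, 76)]  |A|=1080.0869
8. canonical 5-gon: [(47.5205, 54.2551) (55.1063, 43.7049) (82, 36.4897) (82, 76) (55.8385, 76)]
9. shoelace: 1080.0869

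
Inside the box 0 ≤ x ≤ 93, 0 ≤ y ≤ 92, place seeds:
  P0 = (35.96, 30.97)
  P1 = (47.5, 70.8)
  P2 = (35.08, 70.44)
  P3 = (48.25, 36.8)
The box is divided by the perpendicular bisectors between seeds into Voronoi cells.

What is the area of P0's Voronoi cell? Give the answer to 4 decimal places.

Area of P0's cell: 2326.1221

1. box [0,93]×[0,92]: [(0, 0) (93, 0) (93, 92) (0, 92)]
2. ⊥bis P0·P1 via (41.73,50.885): [(0, 62.9755) (0, 0) (93, 0) (93, 36.0305)]  |A|=4603.7773
3. ⊥bis P0·P2 via (35.52,50.705): [(41.8631, 50.8464) (0, 49.9131) (0, 0) (93, 0) (93, 36.0305)]  |A|=4330.3602
4. ⊥bis P0·P3 via (42.105,33.885): [(34.1407, 50.6742) (0, 49.9131) (0, 0) (58.179, 0)]  |A|=2326.1221
5. canonical 4-gon: [(34.1407, 50.6742) (0, 49.9131) (0, 0) (58.179, 0)]
6. shoelace: 2326.1221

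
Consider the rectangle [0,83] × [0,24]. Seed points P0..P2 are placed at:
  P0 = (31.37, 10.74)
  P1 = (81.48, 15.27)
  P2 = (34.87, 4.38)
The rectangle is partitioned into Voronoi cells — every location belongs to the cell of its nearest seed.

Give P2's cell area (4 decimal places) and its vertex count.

1. box [0,83]×[0,24]: [(0, 0) (83, 0) (83, 24) (0, 24)]
2. ⊥bis P2·P0 via (33.12,7.56): [(19.3824, 0) (83, 0) (83, 24) (62.9938, 24)]  |A|=1003.4853
3. ⊥bis P2·P1 via (58.175,9.825): [(55.7895, 20.0353) (19.3824, 0) (60.4705, 0)]  |A|=411.607
4. canonical 3-gon: [(55.7895, 20.0353) (19.3824, 0) (60.4705, 0)]
5. shoelace: 411.607

Area of P2's cell: 411.6070 (3 vertices)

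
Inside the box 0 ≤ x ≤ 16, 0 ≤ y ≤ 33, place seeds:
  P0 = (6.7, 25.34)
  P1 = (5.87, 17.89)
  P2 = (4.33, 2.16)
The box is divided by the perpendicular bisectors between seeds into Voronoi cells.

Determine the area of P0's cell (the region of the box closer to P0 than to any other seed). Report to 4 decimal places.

Area of P0's cell: 185.2171

1. box [0,16]×[0,33]: [(0, 0) (16, 0) (16, 33) (0, 33)]
2. ⊥bis P0·P1 via (6.285,21.615): [(0, 22.3152) (16, 20.5327) (16, 33) (0, 33)]  |A|=185.2171
3. ⊥bis P0·P2 via (5.515,13.75): [(0, 22.3152) (16, 20.5327) (16, 33) (0, 33)]  |A|=185.2171
4. canonical 4-gon: [(0, 22.3152) (16, 20.5327) (16, 33) (0, 33)]
5. shoelace: 185.2171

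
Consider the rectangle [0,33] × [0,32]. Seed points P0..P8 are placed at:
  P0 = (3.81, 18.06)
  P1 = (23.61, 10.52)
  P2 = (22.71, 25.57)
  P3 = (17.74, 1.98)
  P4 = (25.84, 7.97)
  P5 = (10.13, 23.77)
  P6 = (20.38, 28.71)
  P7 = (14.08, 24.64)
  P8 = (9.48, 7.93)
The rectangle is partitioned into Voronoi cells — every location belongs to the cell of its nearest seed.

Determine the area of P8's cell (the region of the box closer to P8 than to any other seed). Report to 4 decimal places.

Area of P8's cell: 189.4475

1. box [0,33]×[0,32]: [(0, 0) (33, 0) (33, 32) (0, 32)]
2. ⊥bis P8·P0 via (6.645,12.995): [(0, 9.2756) (0, 0) (33, 0) (33, 27.7465)]  |A|=610.8655
3. ⊥bis P8·P1 via (16.545,9.225): [(14.9971, 17.6699) (0, 9.2756) (0, 0) (18.2359, 0)]  |A|=230.6668
4. ⊥bis P8·P2 via (16.095,16.75): [(15.0176, 17.5581) (14.9235, 17.6287) (0, 9.2756) (0, 0) (18.2359, 0)]  |A|=230.6622
5. ⊥bis P8·P3 via (13.61,4.955): [(16.5736, 9.0691) (15.0176, 17.5581) (14.9235, 17.6287) (0, 9.2756) (0, 0) (10.0407, 0)]  |A|=193.5005
6. ⊥bis P8·P4 via (17.66,7.95): [(16.5736, 9.0691) (15.0176, 17.5581) (14.9235, 17.6287) (0, 9.2756) (0, 0) (10.0407, 0)]  |A|=193.5005
7. ⊥bis P8·P5 via (9.805,15.85): [(16.5736, 9.0691) (15.3725, 15.6215) (11.6132, 15.7758) (0, 9.2756) (0, 0) (10.0407, 0)]  |A|=189.6838
8. ⊥bis P8·P6 via (14.93,18.32): [(16.5736, 9.0691) (15.3725, 15.6215) (11.6132, 15.7758) (0, 9.2756) (0, 0) (10.0407, 0)]  |A|=189.6838
9. ⊥bis P8·P7 via (11.78,16.285): [(16.5736, 9.0691) (15.4354, 15.2787) (13.983, 15.6786) (11.6132, 15.7758) (0, 9.2756) (0, 0) (10.0407, 0)]  |A|=189.4475
10. canonical 7-gon: [(16.5736, 9.0691) (15.4354, 15.2787) (13.983, 15.6786) (11.6132, 15.7758) (0, 9.2756) (0, 0) (10.0407, 0)]
11. shoelace: 189.4475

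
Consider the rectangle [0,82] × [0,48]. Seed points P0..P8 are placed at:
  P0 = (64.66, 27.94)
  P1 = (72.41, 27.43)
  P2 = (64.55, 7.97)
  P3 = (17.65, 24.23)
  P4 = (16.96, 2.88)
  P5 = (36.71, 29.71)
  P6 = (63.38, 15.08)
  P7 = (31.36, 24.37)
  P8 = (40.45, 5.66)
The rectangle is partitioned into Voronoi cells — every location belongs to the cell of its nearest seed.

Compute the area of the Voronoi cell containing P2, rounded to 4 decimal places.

Area of P2's cell: 349.6175

1. box [0,82]×[0,48]: [(0, 0) (82, 0) (82, 48) (0, 48)]
2. ⊥bis P2·P0 via (64.605,17.955): [(0, 18.3109) (0, 0) (82, 0) (82, 17.8592)]  |A|=1482.9718
3. ⊥bis P2·P1 via (68.48,17.7): [(67.8935, 17.9369) (0, 18.3109) (0, 0) (82, 0) (82, 12.2392)]  |A|=1443.3327
4. ⊥bis P2·P3 via (41.1,16.1): [(67.8935, 17.9369) (41.7867, 18.0807) (35.5182, 0) (82, 0) (82, 12.2392)]  |A|=739.6607
5. ⊥bis P2·P4 via (40.755,5.425): [(67.8935, 17.9369) (41.7867, 18.0807) (39.9638, 12.8227) (41.3352, 0) (82, 0) (82, 12.2392)]  |A|=702.3657
6. ⊥bis P2·P5 via (50.63,18.84): [(67.8935, 17.9369) (50.0017, 18.0354) (40.6826, 6.1015) (41.3352, 0) (82, 0) (82, 12.2392)]  |A|=645.1202
7. ⊥bis P2·P6 via (63.965,11.525): [(78.0356, 13.8404) (42.1093, 7.9285) (40.6826, 6.1015) (41.3352, 0) (82, 0) (82, 12.2392)]  |A|=450.7503
8. ⊥bis P2·P7 via (47.955,16.17): [(78.0356, 13.8404) (44.0396, 8.2461) (41.0914, 2.2796) (41.3352, 0) (82, 0) (82, 12.2392)]  |A|=442.3602
9. ⊥bis P2·P8 via (52.5,6.815): [(78.0356, 13.8404) (52.2336, 9.5945) (53.1532, 0) (82, 0) (82, 12.2392)]  |A|=349.6175
10. canonical 5-gon: [(78.0356, 13.8404) (52.2336, 9.5945) (53.1532, 0) (82, 0) (82, 12.2392)]
11. shoelace: 349.6175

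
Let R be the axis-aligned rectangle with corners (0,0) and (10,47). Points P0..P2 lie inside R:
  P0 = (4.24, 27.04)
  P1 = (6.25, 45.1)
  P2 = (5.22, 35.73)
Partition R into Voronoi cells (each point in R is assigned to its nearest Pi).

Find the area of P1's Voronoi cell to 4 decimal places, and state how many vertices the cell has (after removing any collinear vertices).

1. box [0,10]×[0,47]: [(0, 0) (10, 0) (10, 47) (0, 47)]
2. ⊥bis P1·P0 via (5.245,36.07): [(0, 36.6537) (10, 35.5408) (10, 47) (0, 47)]  |A|=109.0273
3. ⊥bis P1·P2 via (5.735,40.415): [(0, 41.0454) (10, 39.9462) (10, 47) (0, 47)]  |A|=65.042
4. canonical 4-gon: [(0, 41.0454) (10, 39.9462) (10, 47) (0, 47)]
5. shoelace: 65.042

Area of P1's cell: 65.0420 (4 vertices)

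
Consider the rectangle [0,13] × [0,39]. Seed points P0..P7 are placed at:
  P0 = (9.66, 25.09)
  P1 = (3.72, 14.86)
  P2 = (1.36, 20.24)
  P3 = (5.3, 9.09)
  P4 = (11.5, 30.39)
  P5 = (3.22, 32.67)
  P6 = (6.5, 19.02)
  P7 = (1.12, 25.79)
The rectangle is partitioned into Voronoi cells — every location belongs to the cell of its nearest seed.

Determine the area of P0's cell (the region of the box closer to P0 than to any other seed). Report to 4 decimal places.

Area of P0's cell: 50.1993

1. box [0,13]×[0,39]: [(0, 0) (13, 0) (13, 39) (0, 39)]
2. ⊥bis P0·P1 via (6.69,19.975): [(0, 23.8595) (13, 16.3111) (13, 39) (0, 39)]  |A|=245.8908
3. ⊥bis P0·P2 via (5.51,22.665): [(0, 32.0945) (7.2831, 19.6306) (13, 16.3111) (13, 39) (0, 39)]  |A|=215.9027
4. ⊥bis P0·P3 via (7.48,17.09): [(0, 32.0945) (7.2831, 19.6306) (13, 16.3111) (13, 39) (0, 39)]  |A|=215.9027
5. ⊥bis P0·P4 via (10.58,27.74): [(0.4995, 31.2396) (7.2831, 19.6306) (13, 16.3111) (13, 26.8998)]  |A|=88.1068
6. ⊥bis P0·P5 via (6.44,28.88): [(6.6884, 29.091) (3.3917, 26.2901) (7.2831, 19.6306) (13, 16.3111) (13, 26.8998)]  |A|=75.898
7. ⊥bis P0·P6 via (8.08,22.055): [(6.6884, 29.091) (3.3917, 26.2901) (4.8987, 23.7112) (13, 19.4937) (13, 26.8998)]  |A|=55.3
8. ⊥bis P0·P7 via (5.39,25.44): [(6.6884, 29.091) (5.6145, 28.1786) (5.234, 23.5366) (13, 19.4937) (13, 26.8998)]  |A|=50.1993
9. canonical 5-gon: [(6.6884, 29.091) (5.6145, 28.1786) (5.234, 23.5366) (13, 19.4937) (13, 26.8998)]
10. shoelace: 50.1993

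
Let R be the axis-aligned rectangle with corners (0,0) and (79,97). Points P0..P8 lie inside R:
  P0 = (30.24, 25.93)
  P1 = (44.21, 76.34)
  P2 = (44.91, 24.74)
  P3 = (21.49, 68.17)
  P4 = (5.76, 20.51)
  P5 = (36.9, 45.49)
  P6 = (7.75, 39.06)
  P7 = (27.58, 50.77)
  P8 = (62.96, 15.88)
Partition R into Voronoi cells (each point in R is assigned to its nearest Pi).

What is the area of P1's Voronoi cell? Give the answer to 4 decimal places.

1. box [0,79]×[0,97]: [(0, 0) (79, 0) (79, 97) (0, 97)]
2. ⊥bis P1·P0 via (37.225,51.135): [(0, 61.4511) (79, 39.558) (79, 97) (0, 97)]  |A|=3673.1417
3. ⊥bis P1·P2 via (44.56,50.54): [(0, 61.4511) (39.6141, 50.4729) (79, 51.0072) (79, 97) (0, 97)]  |A|=3447.6732
4. ⊥bis P1·P3 via (32.85,72.255): [(40.6775, 50.4873) (79, 51.0072) (79, 97) (23.9518, 97)]  |A|=2161.4972
5. ⊥bis P1·P4 via (24.985,48.425): [(40.6775, 50.4873) (79, 51.0072) (79, 97) (23.9518, 97)]  |A|=2161.4972
6. ⊥bis P1·P5 via (40.555,60.915): [(36.59, 61.8545) (79, 51.8053) (79, 97) (23.9518, 97)]  |A|=1925.7008
7. ⊥bis P1·P6 via (25.98,57.7): [(36.59, 61.8545) (79, 51.8053) (79, 97) (23.9518, 97)]  |A|=1925.7008
8. ⊥bis P1·P7 via (35.895,63.555): [(36.004, 63.4841) (39.6099, 61.1389) (79, 51.8053) (79, 97) (23.9518, 97)]  |A|=1923.4498
9. ⊥bis P1·P8 via (53.585,46.11): [(36.004, 63.4841) (39.6099, 61.1389) (75.0034, 52.7523) (79, 53.9918) (79, 97) (23.9518, 97)]  |A|=1919.0807
10. canonical 6-gon: [(36.004, 63.4841) (39.6099, 61.1389) (75.0034, 52.7523) (79, 53.9918) (79, 97) (23.9518, 97)]
11. shoelace: 1919.0807

Area of P1's cell: 1919.0807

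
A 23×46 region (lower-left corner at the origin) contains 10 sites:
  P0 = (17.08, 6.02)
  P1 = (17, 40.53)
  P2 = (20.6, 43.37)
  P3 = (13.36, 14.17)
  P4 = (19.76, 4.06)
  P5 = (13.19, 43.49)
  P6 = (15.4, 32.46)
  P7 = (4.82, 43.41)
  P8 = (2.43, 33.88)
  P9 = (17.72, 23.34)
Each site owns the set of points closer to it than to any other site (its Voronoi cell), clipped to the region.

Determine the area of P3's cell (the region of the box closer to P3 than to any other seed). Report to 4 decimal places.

1. box [0,23]×[0,46]: [(0, 0) (23, 0) (23, 46) (0, 46)]
2. ⊥bis P3·P0 via (15.22,10.095): [(0, 3.148) (23, 13.6461) (23, 46) (0, 46)]  |A|=864.8682
3. ⊥bis P3·P1 via (15.18,27.35): [(0, 29.4462) (0, 3.148) (23, 13.6461) (23, 26.2702)]  |A|=447.6059
4. ⊥bis P3·P2 via (16.98,28.77): [(0, 29.4462) (0, 3.148) (23, 13.6461) (23, 26.2702)]  |A|=447.6059
5. ⊥bis P3·P4 via (16.56,9.115): [(0, 29.4462) (0, 3.148) (23, 13.6461) (23, 26.2702)]  |A|=447.6059
6. ⊥bis P3·P5 via (13.275,28.83): [(4.8173, 28.781) (0, 28.753) (0, 3.148) (23, 13.6461) (23, 26.2702)]  |A|=445.9364
7. ⊥bis P3·P6 via (14.38,23.315): [(0, 24.9189) (0, 3.148) (23, 13.6461) (23, 22.3536)]  |A|=350.5013
8. ⊥bis P3·P7 via (9.09,28.79): [(0, 24.9189) (0, 3.148) (23, 13.6461) (23, 22.3536)]  |A|=350.5013
9. ⊥bis P3·P8 via (7.895,24.025): [(7.915, 24.0361) (0, 19.6469) (0, 3.148) (23, 13.6461) (23, 22.3536)]  |A|=329.6374
10. ⊥bis P3·P9 via (15.54,18.755): [(6.3075, 23.1447) (0, 19.6469) (0, 3.148) (23, 13.6461) (23, 15.208)]  |A|=261.9238
11. canonical 5-gon: [(6.3075, 23.1447) (0, 19.6469) (0, 3.148) (23, 13.6461) (23, 15.208)]
12. shoelace: 261.9238

Area of P3's cell: 261.9238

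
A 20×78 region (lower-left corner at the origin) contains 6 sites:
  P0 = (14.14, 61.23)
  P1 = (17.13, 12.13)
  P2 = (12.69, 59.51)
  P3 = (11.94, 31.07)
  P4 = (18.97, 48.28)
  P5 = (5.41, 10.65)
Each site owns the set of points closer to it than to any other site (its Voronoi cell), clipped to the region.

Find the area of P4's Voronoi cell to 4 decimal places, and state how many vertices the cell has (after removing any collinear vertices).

1. box [0,20]×[0,78]: [(0, 0) (20, 0) (20, 78) (0, 78)]
2. ⊥bis P4·P0 via (16.555,54.755): [(0, 48.5804) (0, 0) (20, 0) (20, 56.0399)]  |A|=1046.2032
3. ⊥bis P4·P1 via (18.05,30.205): [(0, 48.5804) (0, 31.1237) (20, 30.1057) (20, 56.0399)]  |A|=433.9085
4. ⊥bis P4·P2 via (15.83,53.895): [(18.9957, 55.6653) (0, 45.0426) (0, 31.1237) (20, 30.1057) (20, 56.0399)]  |A|=400.3067
5. ⊥bis P4·P3 via (15.455,39.675): [(18.9957, 55.6653) (0.9771, 45.589) (20, 37.8184) (20, 56.0399)]  |A|=174.9978
6. ⊥bis P4·P5 via (12.19,29.465): [(18.9957, 55.6653) (0.9771, 45.589) (20, 37.8184) (20, 56.0399)]  |A|=174.9978
7. canonical 4-gon: [(18.9957, 55.6653) (0.9771, 45.589) (20, 37.8184) (20, 56.0399)]
8. shoelace: 174.9978

Area of P4's cell: 174.9978 (4 vertices)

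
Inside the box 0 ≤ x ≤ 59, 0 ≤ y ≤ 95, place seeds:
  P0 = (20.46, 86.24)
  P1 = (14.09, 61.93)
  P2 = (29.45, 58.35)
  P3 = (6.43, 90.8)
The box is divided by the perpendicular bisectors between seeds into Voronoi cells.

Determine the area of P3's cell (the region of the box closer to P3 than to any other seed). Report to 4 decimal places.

Area of P3's cell: 247.2418

1. box [0,59]×[0,95]: [(0, 0) (59, 0) (59, 95) (0, 95)]
2. ⊥bis P3·P0 via (13.445,88.52): [(0, 47.153) (15.5511, 95) (0, 95)]  |A|=372.0368
3. ⊥bis P3·P1 via (10.26,76.365): [(0, 73.6427) (9.4222, 76.1427) (15.5511, 95) (0, 95)]  |A|=247.2418
4. ⊥bis P3·P2 via (17.94,74.575): [(0, 73.6427) (9.4222, 76.1427) (15.5511, 95) (0, 95)]  |A|=247.2418
5. canonical 4-gon: [(0, 73.6427) (9.4222, 76.1427) (15.5511, 95) (0, 95)]
6. shoelace: 247.2418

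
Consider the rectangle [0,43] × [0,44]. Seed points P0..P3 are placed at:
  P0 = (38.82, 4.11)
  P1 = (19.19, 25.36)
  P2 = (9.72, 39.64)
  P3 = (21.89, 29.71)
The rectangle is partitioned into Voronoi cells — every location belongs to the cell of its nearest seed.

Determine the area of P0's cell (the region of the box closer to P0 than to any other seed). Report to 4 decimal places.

Area of P0's cell: 403.3116

1. box [0,43]×[0,44]: [(0, 0) (43, 0) (43, 44) (0, 44)]
2. ⊥bis P0·P1 via (29.005,14.735): [(13.054, 0) (43, 0) (43, 27.6631)]  |A|=414.1998
3. ⊥bis P0·P2 via (24.27,21.875): [(13.054, 0) (43, 0) (43, 27.6631)]  |A|=414.1998
4. ⊥bis P0·P3 via (30.355,16.91): [(33.8908, 19.2483) (13.054, 0) (43, 0) (43, 25.2725)]  |A|=403.3116
5. canonical 4-gon: [(33.8908, 19.2483) (13.054, 0) (43, 0) (43, 25.2725)]
6. shoelace: 403.3116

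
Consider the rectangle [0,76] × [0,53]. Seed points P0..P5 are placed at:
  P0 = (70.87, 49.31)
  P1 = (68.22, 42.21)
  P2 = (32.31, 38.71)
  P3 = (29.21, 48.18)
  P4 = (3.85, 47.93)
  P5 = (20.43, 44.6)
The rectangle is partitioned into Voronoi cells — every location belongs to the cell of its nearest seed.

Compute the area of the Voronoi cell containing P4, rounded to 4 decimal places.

1. box [0,76]×[0,53]: [(0, 0) (76, 0) (76, 53) (0, 53)]
2. ⊥bis P4·P0 via (37.36,48.62): [(0, 0) (38.3611, 0) (37.2698, 53) (0, 53)]  |A|=2004.2199
3. ⊥bis P4·P1 via (36.035,45.07): [(0, 0) (32.03, 0) (36.7397, 53) (0, 53)]  |A|=1822.3968
4. ⊥bis P4·P2 via (18.08,43.32): [(0, 0) (4.0459, 0) (21.216, 53) (0, 53)]  |A|=669.4395
5. ⊥bis P4·P3 via (16.53,48.055): [(0, 0) (4.0459, 0) (16.6211, 38.8166) (16.4813, 53) (0, 53)]  |A|=635.8624
6. ⊥bis P4·P5 via (12.14,46.265): [(0, 0) (2.8479, 0) (13.4927, 53) (0, 53)]  |A|=433.0265
7. canonical 4-gon: [(0, 0) (2.8479, 0) (13.4927, 53) (0, 53)]
8. shoelace: 433.0265

Area of P4's cell: 433.0265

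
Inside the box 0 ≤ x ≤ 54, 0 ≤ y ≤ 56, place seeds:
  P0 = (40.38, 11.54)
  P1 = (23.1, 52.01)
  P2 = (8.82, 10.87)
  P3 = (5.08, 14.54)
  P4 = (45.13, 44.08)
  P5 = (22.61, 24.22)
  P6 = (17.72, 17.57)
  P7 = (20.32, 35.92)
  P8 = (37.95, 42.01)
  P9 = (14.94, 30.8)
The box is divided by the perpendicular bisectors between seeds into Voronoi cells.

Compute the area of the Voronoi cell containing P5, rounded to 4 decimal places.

1. box [0,54]×[0,56]: [(0, 0) (54, 0) (54, 56) (0, 56)]
2. ⊥bis P5·P0 via (31.495,17.88): [(0, 0) (18.7365, 0) (54, 49.4189) (54, 56) (0, 56)]  |A|=2152.6577
3. ⊥bis P5·P1 via (22.855,38.115): [(0, 38.518) (0, 0) (18.7365, 0) (45.6472, 37.7131)]  |A|=1232.4246
4. ⊥bis P5·P2 via (15.715,17.545): [(0, 38.518) (0, 33.7779) (24.6616, 8.3035) (45.6472, 37.7131)]  |A|=738.1259
5. ⊥bis P5·P3 via (13.845,19.38): [(3.3093, 38.4596) (13.7208, 19.6049) (24.6616, 8.3035) (45.6472, 37.7131)]  |A|=674.7132
6. ⊥bis P5·P4 via (33.87,34.15): [(30.4921, 37.9803) (3.3093, 38.4596) (13.7208, 19.6049) (24.6616, 8.3035) (38.9745, 28.3619)]  |A|=602.9621
7. ⊥bis P5·P6 via (20.165,20.895): [(30.4921, 37.9803) (3.3093, 38.4596) (8.1159, 29.7552) (29.0069, 14.3932) (38.9745, 28.3619)]  |A|=482.1216
8. ⊥bis P5·P7 via (21.465,30.07): [(35.1124, 32.7412) (10.584, 27.9403) (29.0069, 14.3932) (38.9745, 28.3619)]  |A|=259.1671
9. ⊥bis P5·P8 via (30.28,33.115): [(31.5273, 32.0395) (10.584, 27.9403) (29.0069, 14.3932) (37.7623, 26.6631)]  |A|=241.4077
10. ⊥bis P5·P9 via (18.775,27.51): [(31.5273, 32.0395) (20.8715, 29.9538) (15.8329, 24.0805) (29.0069, 14.3932) (37.7623, 26.6631)]  |A|=216.2695
11. canonical 5-gon: [(31.5273, 32.0395) (20.8715, 29.9538) (15.8329, 24.0805) (29.0069, 14.3932) (37.7623, 26.6631)]
12. shoelace: 216.2695

Area of P5's cell: 216.2695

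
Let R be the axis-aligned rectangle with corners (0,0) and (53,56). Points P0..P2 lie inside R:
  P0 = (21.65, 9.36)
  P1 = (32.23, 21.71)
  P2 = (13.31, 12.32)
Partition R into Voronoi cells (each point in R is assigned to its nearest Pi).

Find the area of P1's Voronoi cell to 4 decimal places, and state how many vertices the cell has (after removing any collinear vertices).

Area of P1's cell: 1855.0513 (5 vertices)

1. box [0,53]×[0,56]: [(0, 0) (53, 0) (53, 56) (0, 56)]
2. ⊥bis P1·P0 via (26.94,15.535): [(0, 38.614) (45.074, 0) (53, 0) (53, 56) (0, 56)]  |A|=2097.758
3. ⊥bis P1·P2 via (22.77,17.015): [(20.9635, 20.655) (45.074, 0) (53, 0) (53, 56) (3.4217, 56)]  |A|=1855.0513
4. canonical 5-gon: [(20.9635, 20.655) (45.074, 0) (53, 0) (53, 56) (3.4217, 56)]
5. shoelace: 1855.0513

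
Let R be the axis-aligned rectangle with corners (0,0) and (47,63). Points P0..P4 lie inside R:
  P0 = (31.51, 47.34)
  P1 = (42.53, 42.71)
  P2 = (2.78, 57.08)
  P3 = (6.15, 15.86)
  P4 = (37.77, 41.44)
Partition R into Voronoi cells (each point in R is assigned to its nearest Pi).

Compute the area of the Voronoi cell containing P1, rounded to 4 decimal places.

Area of P1's cell: 216.8225

1. box [0,47]×[0,63]: [(0, 0) (47, 0) (47, 63) (0, 63)]
2. ⊥bis P1·P0 via (37.02,45.025): [(18.103, 0) (47, 0) (47, 63) (44.5721, 63)]  |A|=986.7352
3. ⊥bis P1·P2 via (22.655,49.895): [(18.103, 0) (47, 0) (47, 63) (44.5721, 63)]  |A|=986.7352
4. ⊥bis P1·P3 via (24.34,29.285): [(28.2061, 24.0467) (45.9536, 0) (47, 0) (47, 63) (44.5721, 63)]  |A|=651.8772
5. ⊥bis P1·P4 via (40.15,42.075): [(38.4529, 48.4356) (47, 16.401) (47, 63) (44.5721, 63)]  |A|=216.8225
6. canonical 4-gon: [(38.4529, 48.4356) (47, 16.401) (47, 63) (44.5721, 63)]
7. shoelace: 216.8225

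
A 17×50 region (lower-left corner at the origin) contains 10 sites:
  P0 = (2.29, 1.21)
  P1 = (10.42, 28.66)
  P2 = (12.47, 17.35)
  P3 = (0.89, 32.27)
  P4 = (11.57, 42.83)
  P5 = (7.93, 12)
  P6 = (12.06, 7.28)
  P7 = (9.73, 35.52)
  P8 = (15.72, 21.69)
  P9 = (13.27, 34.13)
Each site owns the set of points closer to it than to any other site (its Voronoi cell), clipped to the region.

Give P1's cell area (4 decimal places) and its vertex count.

Area of P1's cell: 90.9365 (7 vertices)

1. box [0,17]×[0,50]: [(0, 0) (17, 0) (17, 50) (0, 50)]
2. ⊥bis P1·P0 via (6.355,14.935): [(0, 16.8172) (17, 11.7822) (17, 50) (0, 50)]  |A|=606.905
3. ⊥bis P1·P2 via (11.445,23.005): [(0, 20.9305) (17, 24.0119) (17, 50) (0, 50)]  |A|=467.9896
4. ⊥bis P1·P3 via (5.655,30.465): [(2.1939, 21.3282) (17, 24.0119) (17, 50) (13.0549, 50)]  |A|=248.9469
5. ⊥bis P1·P4 via (10.995,35.745): [(7.7547, 36.008) (2.1939, 21.3282) (17, 24.0119) (17, 35.2576)]  |A|=153.1985
6. ⊥bis P1·P5 via (9.175,20.33): [(7.7547, 36.008) (2.2101, 21.371) (2.3306, 21.353) (17, 24.0119) (17, 35.2576)]  |A|=153.1957
7. ⊥bis P1·P6 via (11.24,17.97): [(7.7547, 36.008) (2.2101, 21.371) (2.3306, 21.353) (17, 24.0119) (17, 35.2576)]  |A|=153.1957
8. ⊥bis P1·P7 via (10.075,32.09): [(6.1199, 31.6922) (2.2101, 21.371) (2.3306, 21.353) (17, 24.0119) (17, 32.7865)]  |A|=119.189
9. ⊥bis P1·P8 via (13.07,25.175): [(6.1199, 31.6922) (2.2101, 21.371) (2.3306, 21.353) (9.8317, 22.7126) (17, 28.1634) (17, 32.7865)]  |A|=104.3093
10. ⊥bis P1·P9 via (11.845,31.395): [(10.4405, 32.1268) (6.1199, 31.6922) (2.2101, 21.371) (2.3306, 21.353) (9.8317, 22.7126) (17, 28.1634) (17, 28.7091)]  |A|=90.9365
11. canonical 7-gon: [(10.4405, 32.1268) (6.1199, 31.6922) (2.2101, 21.371) (2.3306, 21.353) (9.8317, 22.7126) (17, 28.1634) (17, 28.7091)]
12. shoelace: 90.9365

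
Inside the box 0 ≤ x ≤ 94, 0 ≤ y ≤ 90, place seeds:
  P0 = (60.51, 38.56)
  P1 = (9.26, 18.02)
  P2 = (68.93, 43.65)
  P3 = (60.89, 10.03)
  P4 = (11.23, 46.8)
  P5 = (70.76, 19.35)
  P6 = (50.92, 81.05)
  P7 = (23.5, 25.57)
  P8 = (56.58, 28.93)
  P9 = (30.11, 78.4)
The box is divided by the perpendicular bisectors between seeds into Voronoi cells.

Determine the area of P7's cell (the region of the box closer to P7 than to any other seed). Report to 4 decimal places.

Area of P7's cell: 865.4674

1. box [0,94]×[0,90]: [(0, 0) (94, 0) (94, 90) (0, 90)]
2. ⊥bis P7·P0 via (42.005,32.065): [(0, 0) (53.2594, 0) (21.6706, 90) (0, 90)]  |A|=3371.8494
3. ⊥bis P7·P1 via (16.38,21.795): [(0, 52.6892) (27.9356, 0) (53.2594, 0) (21.6706, 90) (0, 90)]  |A|=2635.8963
4. ⊥bis P7·P2 via (46.215,34.61): [(0, 52.6892) (27.9356, 0) (53.2594, 0) (21.6706, 90) (0, 90)]  |A|=2635.8963
5. ⊥bis P7·P3 via (42.195,17.8): [(0, 52.6892) (27.9356, 0) (34.797, 0) (44.8065, 24.0833) (21.6706, 90) (0, 90)]  |A|=2413.5785
6. ⊥bis P7·P4 via (17.365,36.185): [(10.7711, 32.374) (27.9356, 0) (34.797, 0) (44.8065, 24.0833) (36.6474, 47.3294)]  |A|=924.1726
7. ⊥bis P7·P5 via (47.13,22.46): [(10.7711, 32.374) (27.9356, 0) (34.797, 0) (44.8065, 24.0833) (36.6474, 47.3294)]  |A|=924.1726
8. ⊥bis P7·P6 via (37.21,53.31): [(10.7711, 32.374) (27.9356, 0) (34.797, 0) (44.8065, 24.0833) (36.6474, 47.3294)]  |A|=924.1726
9. ⊥bis P7·P8 via (40.04,27.25): [(10.7711, 32.374) (27.9356, 0) (34.797, 0) (41.2346, 15.4892) (38.5515, 41.9043) (36.6474, 47.3294)]  |A|=865.4674
10. ⊥bis P7·P9 via (26.805,51.985): [(10.7711, 32.374) (27.9356, 0) (34.797, 0) (41.2346, 15.4892) (38.5515, 41.9043) (36.6474, 47.3294)]  |A|=865.4674
11. canonical 6-gon: [(10.7711, 32.374) (27.9356, 0) (34.797, 0) (41.2346, 15.4892) (38.5515, 41.9043) (36.6474, 47.3294)]
12. shoelace: 865.4674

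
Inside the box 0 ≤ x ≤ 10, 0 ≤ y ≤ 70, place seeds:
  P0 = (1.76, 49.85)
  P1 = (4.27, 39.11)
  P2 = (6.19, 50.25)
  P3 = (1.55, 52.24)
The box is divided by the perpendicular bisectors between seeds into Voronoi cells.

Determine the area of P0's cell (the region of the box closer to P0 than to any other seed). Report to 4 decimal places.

Area of P0's cell: 28.3656

1. box [0,10]×[0,70]: [(0, 0) (10, 0) (10, 70) (0, 70)]
2. ⊥bis P0·P1 via (3.015,44.48): [(0, 43.7754) (10, 46.1124) (10, 70) (0, 70)]  |A|=250.5609
3. ⊥bis P0·P2 via (3.975,50.05): [(0, 43.7754) (4.4477, 44.8148) (2.1736, 70) (0, 70)]  |A|=85.6915
4. ⊥bis P0·P3 via (1.655,51.045): [(0, 50.8996) (0, 43.7754) (4.4477, 44.8148) (3.8676, 51.2394)]  |A|=28.3656
5. canonical 4-gon: [(0, 50.8996) (0, 43.7754) (4.4477, 44.8148) (3.8676, 51.2394)]
6. shoelace: 28.3656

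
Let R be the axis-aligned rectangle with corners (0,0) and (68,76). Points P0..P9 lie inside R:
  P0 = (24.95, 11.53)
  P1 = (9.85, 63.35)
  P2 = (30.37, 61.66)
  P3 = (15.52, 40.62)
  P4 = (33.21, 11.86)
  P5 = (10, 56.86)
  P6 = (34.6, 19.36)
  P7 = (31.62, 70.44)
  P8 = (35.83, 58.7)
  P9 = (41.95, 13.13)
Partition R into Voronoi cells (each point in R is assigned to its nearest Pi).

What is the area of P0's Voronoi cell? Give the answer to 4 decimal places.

1. box [0,68]×[0,76]: [(0, 0) (68, 0) (68, 76) (0, 76)]
2. ⊥bis P0·P1 via (17.4,37.44): [(0, 32.3698) (0, 0) (68, 0) (68, 52.1845)]  |A|=2874.8447
3. ⊥bis P0·P2 via (27.66,36.595): [(18.0616, 37.6328) (0, 32.3698) (0, 0) (68, 0) (68, 32.2335)]  |A|=2376.6834
4. ⊥bis P0·P3 via (20.235,26.075): [(46.4278, 34.5658) (0, 19.5155) (0, 0) (68, 0) (68, 32.2335)]  |A|=1975.9426
5. ⊥bis P0·P4 via (29.08,11.695): [(28.3998, 28.7217) (0, 19.5155) (0, 0) (29.5472, 0)]  |A|=701.4416
6. ⊥bis P0·P5 via (17.475,34.195): [(28.3998, 28.7217) (0, 19.5155) (0, 0) (29.5472, 0)]  |A|=701.4416
7. ⊥bis P0·P6 via (29.775,15.445): [(28.8864, 16.5401) (20.9593, 26.3098) (0, 19.5155) (0, 0) (29.5472, 0)]  |A|=655.5363
8. ⊥bis P0·P7 via (28.285,40.985): [(28.8864, 16.5401) (20.9593, 26.3098) (0, 19.5155) (0, 0) (29.5472, 0)]  |A|=655.5363
9. ⊥bis P0·P8 via (30.39,35.115): [(28.8864, 16.5401) (20.9593, 26.3098) (0, 19.5155) (0, 0) (29.5472, 0)]  |A|=655.5363
10. ⊥bis P0·P9 via (33.45,12.33): [(28.8864, 16.5401) (20.9593, 26.3098) (0, 19.5155) (0, 0) (29.5472, 0)]  |A|=655.5363
11. canonical 5-gon: [(28.8864, 16.5401) (20.9593, 26.3098) (0, 19.5155) (0, 0) (29.5472, 0)]
12. shoelace: 655.5363

Area of P0's cell: 655.5363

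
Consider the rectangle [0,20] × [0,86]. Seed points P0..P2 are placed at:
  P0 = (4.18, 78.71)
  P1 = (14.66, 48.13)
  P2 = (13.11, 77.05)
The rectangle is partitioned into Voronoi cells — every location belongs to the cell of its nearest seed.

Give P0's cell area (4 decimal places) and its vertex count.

1. box [0,20]×[0,86]: [(0, 0) (20, 0) (20, 86) (0, 86)]
2. ⊥bis P0·P1 via (9.42,63.42): [(0, 60.1917) (20, 67.0458) (20, 86) (0, 86)]  |A|=447.6246
3. ⊥bis P0·P2 via (8.645,77.88): [(0, 60.1917) (5.7214, 62.1525) (10.1544, 86) (0, 86)]  |A|=194.9089
4. canonical 4-gon: [(0, 60.1917) (5.7214, 62.1525) (10.1544, 86) (0, 86)]
5. shoelace: 194.9089

Area of P0's cell: 194.9089 (4 vertices)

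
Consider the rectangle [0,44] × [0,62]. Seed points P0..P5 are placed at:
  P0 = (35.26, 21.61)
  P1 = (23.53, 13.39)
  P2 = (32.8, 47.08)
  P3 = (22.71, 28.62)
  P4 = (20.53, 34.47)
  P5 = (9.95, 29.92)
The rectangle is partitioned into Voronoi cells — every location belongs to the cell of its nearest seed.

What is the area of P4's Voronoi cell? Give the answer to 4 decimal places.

1. box [0,44]×[0,62]: [(0, 0) (44, 0) (44, 62) (0, 62)]
2. ⊥bis P4·P0 via (27.895,28.04): [(0, 0) (3.4147, 0) (44, 46.4869) (44, 62) (0, 62)]  |A|=1784.659
3. ⊥bis P4·P1 via (22.03,23.93): [(0, 20.7948) (24.6298, 24.3) (44, 46.4869) (44, 62) (0, 62)]  |A|=1487.0843
4. ⊥bis P4·P2 via (26.665,40.775): [(0, 20.7948) (24.6298, 24.3) (33.3415, 34.2785) (4.8519, 62) (0, 62)]  |A|=861.7885
5. ⊥bis P4·P3 via (21.62,31.545): [(0, 23.4883) (32.1269, 35.4604) (4.8519, 62) (0, 62)]  |A|=683.0134
6. ⊥bis P4·P5 via (15.24,32.195): [(16.3622, 29.5857) (32.1269, 35.4604) (4.8519, 62) (2.4222, 62)]  |A|=328.6899
7. canonical 4-gon: [(16.3622, 29.5857) (32.1269, 35.4604) (4.8519, 62) (2.4222, 62)]
8. shoelace: 328.6899

Area of P4's cell: 328.6899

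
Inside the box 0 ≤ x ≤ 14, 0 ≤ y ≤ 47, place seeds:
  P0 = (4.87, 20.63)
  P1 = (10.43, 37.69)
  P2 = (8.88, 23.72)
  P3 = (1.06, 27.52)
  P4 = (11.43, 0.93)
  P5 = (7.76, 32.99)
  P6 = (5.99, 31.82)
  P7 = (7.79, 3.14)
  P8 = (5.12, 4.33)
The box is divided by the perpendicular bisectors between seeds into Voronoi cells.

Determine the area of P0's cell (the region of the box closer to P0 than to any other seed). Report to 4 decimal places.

Area of P0's cell: 111.7911

1. box [0,14]×[0,47]: [(0, 0) (14, 0) (14, 47) (0, 47)]
2. ⊥bis P0·P1 via (7.65,29.16): [(0, 31.6532) (0, 0) (14, 0) (14, 27.0905)]  |A|=411.2058
3. ⊥bis P0·P2 via (6.875,22.175): [(0, 31.0969) (0, 0) (14, 0) (14, 12.9286)]  |A|=308.179
4. ⊥bis P0·P3 via (2.965,24.075): [(4.6801, 25.0234) (0, 22.4354) (0, 0) (14, 0) (14, 12.9286)]  |A|=287.9107
5. ⊥bis P0·P4 via (8.15,10.78): [(4.6801, 25.0234) (0, 22.4354) (0, 8.0661) (14, 12.728) (14, 12.9286)]  |A|=142.3519
6. ⊥bis P0·P5 via (6.315,26.81): [(4.6801, 25.0234) (0, 22.4354) (0, 8.0661) (14, 12.728) (14, 12.9286)]  |A|=142.3519
7. ⊥bis P0·P6 via (5.43,26.225): [(4.6801, 25.0234) (0, 22.4354) (0, 8.0661) (14, 12.728) (14, 12.9286)]  |A|=142.3519
8. ⊥bis P0·P7 via (6.33,11.885): [(13.8383, 13.1385) (4.6801, 25.0234) (0, 22.4354) (0, 10.8282)]  |A|=119.9738
9. ⊥bis P0·P8 via (4.995,12.48): [(10.3895, 12.5627) (13.8383, 13.1385) (4.6801, 25.0234) (0, 22.4354) (0, 12.4034)]  |A|=111.7911
10. canonical 5-gon: [(10.3895, 12.5627) (13.8383, 13.1385) (4.6801, 25.0234) (0, 22.4354) (0, 12.4034)]
11. shoelace: 111.7911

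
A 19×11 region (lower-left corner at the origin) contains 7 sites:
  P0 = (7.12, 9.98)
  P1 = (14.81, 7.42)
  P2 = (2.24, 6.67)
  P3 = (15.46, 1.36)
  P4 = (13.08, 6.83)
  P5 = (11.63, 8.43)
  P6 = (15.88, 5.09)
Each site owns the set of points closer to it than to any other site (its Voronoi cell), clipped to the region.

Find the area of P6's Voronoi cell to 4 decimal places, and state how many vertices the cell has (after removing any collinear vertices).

1. box [0,19]×[0,11]: [(0, 0) (19, 0) (19, 11) (0, 11)]
2. ⊥bis P6·P0 via (11.5,7.535): [(7.2938, 0) (19, 0) (19, 11) (13.4342, 11)]  |A|=94.9957
3. ⊥bis P6·P1 via (15.345,6.255): [(9.2137, 3.4394) (7.2938, 0) (19, 0) (19, 7.9335)]  |A|=58.9504
4. ⊥bis P6·P2 via (9.06,5.88): [(9.2137, 3.4394) (8.663, 2.4528) (8.3789, 0) (19, 0) (19, 7.9335)]  |A|=57.6197
5. ⊥bis P6·P3 via (15.67,3.225): [(10.1102, 3.851) (19, 2.85) (19, 7.9335)]  |A|=22.5954
6. ⊥bis P6·P4 via (14.48,5.96): [(14.3911, 5.8169) (12.9694, 3.5291) (19, 2.85) (19, 7.9335)]  |A|=19.0958
7. ⊥bis P6·P5 via (13.755,6.76): [(14.3911, 5.8169) (12.9694, 3.5291) (19, 2.85) (19, 7.9335)]  |A|=19.0958
8. canonical 4-gon: [(14.3911, 5.8169) (12.9694, 3.5291) (19, 2.85) (19, 7.9335)]
9. shoelace: 19.0958

Area of P6's cell: 19.0958 (4 vertices)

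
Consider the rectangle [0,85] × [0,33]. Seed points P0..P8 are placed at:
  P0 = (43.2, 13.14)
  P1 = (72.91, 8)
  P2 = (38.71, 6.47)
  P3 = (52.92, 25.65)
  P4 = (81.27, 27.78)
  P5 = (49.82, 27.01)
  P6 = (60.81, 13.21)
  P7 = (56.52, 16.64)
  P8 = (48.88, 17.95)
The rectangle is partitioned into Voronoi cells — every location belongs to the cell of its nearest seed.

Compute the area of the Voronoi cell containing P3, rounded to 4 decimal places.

Area of P3's cell: 149.2566

1. box [0,85]×[0,33]: [(0, 0) (85, 0) (85, 33) (0, 33)]
2. ⊥bis P3·P0 via (48.06,19.395): [(73.0221, 0) (85, 0) (85, 33) (30.5499, 33)]  |A|=1096.0629
3. ⊥bis P3·P1 via (62.915,16.825): [(58.2165, 11.5036) (77.1966, 33) (30.5499, 33)]  |A|=501.3682
4. ⊥bis P3·P2 via (45.815,16.06): [(58.2165, 11.5036) (77.1966, 33) (30.5499, 33)]  |A|=501.3682
5. ⊥bis P3·P4 via (67.095,26.715): [(58.2165, 11.5036) (67.452, 21.9635) (66.6228, 33) (30.5499, 33)]  |A|=443.0193
6. ⊥bis P3·P5 via (51.37,26.33): [(48.2595, 19.24) (58.2165, 11.5036) (67.452, 21.9635) (66.6228, 33) (54.2962, 33)]  |A|=279.6442
7. ⊥bis P3·P6 via (56.865,19.43): [(48.2595, 19.24) (51.9924, 16.3396) (67.1521, 25.9546) (66.6228, 33) (54.2962, 33)]  |A|=193.0679
8. ⊥bis P3·P7 via (54.72,21.145): [(48.2595, 19.24) (48.8343, 18.7934) (67.1406, 26.1077) (66.6228, 33) (54.2962, 33)]  |A|=157.8423
9. ⊥bis P3·P8 via (50.9,21.8): [(49.6666, 22.4472) (53.2601, 20.5617) (67.1406, 26.1077) (66.6228, 33) (54.2962, 33)]  |A|=149.2566
10. canonical 5-gon: [(49.6666, 22.4472) (53.2601, 20.5617) (67.1406, 26.1077) (66.6228, 33) (54.2962, 33)]
11. shoelace: 149.2566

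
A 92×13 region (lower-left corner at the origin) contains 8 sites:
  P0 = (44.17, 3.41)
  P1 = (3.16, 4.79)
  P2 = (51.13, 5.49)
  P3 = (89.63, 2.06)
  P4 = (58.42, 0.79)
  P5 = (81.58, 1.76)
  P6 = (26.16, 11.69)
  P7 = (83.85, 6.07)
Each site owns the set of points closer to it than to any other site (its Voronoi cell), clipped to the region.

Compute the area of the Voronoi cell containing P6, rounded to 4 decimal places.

Area of P6's cell: 253.5035

1. box [0,92]×[0,13]: [(0, 0) (92, 0) (92, 13) (0, 13)]
2. ⊥bis P6·P0 via (35.165,7.55): [(0, 0) (31.6939, 0) (37.6706, 13) (0, 13)]  |A|=450.8695
3. ⊥bis P6·P1 via (14.66,8.24): [(17.132, 0) (31.6939, 0) (37.6706, 13) (13.232, 13)]  |A|=253.5035
4. ⊥bis P6·P2 via (38.645,8.59): [(17.132, 0) (31.6939, 0) (37.6706, 13) (13.232, 13)]  |A|=253.5035
5. ⊥bis P6·P3 via (57.895,6.875): [(17.132, 0) (31.6939, 0) (37.6706, 13) (13.232, 13)]  |A|=253.5035
6. ⊥bis P6·P4 via (42.29,6.24): [(17.132, 0) (31.6939, 0) (37.6706, 13) (13.232, 13)]  |A|=253.5035
7. ⊥bis P6·P5 via (53.87,6.725): [(17.132, 0) (31.6939, 0) (37.6706, 13) (13.232, 13)]  |A|=253.5035
8. ⊥bis P6·P7 via (55.005,8.88): [(17.132, 0) (31.6939, 0) (37.6706, 13) (13.232, 13)]  |A|=253.5035
9. canonical 4-gon: [(17.132, 0) (31.6939, 0) (37.6706, 13) (13.232, 13)]
10. shoelace: 253.5035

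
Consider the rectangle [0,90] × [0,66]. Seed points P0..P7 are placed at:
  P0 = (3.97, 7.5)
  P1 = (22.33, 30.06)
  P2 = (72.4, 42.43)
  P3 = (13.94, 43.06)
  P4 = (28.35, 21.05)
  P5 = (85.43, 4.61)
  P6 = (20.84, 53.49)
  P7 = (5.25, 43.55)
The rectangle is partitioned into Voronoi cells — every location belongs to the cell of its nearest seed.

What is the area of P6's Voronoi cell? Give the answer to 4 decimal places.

Area of P6's cell: 854.1322

1. box [0,90]×[0,66]: [(0, 0) (90, 0) (90, 66) (0, 66)]
2. ⊥bis P6·P0 via (12.405,30.495): [(0, 35.0454) (90, 2.0317) (90, 66) (0, 66)]  |A|=4271.5315
3. ⊥bis P6·P1 via (21.585,41.775): [(0, 40.4023) (90, 46.1258) (90, 66) (0, 66)]  |A|=2046.2359
4. ⊥bis P6·P2 via (46.62,47.96): [(0, 40.4023) (45.6212, 43.3035) (50.4897, 66) (0, 66)]  |A|=1156.8663
5. ⊥bis P6·P3 via (17.39,48.275): [(0, 59.7794) (26.7216, 42.1017) (45.6212, 43.3035) (50.4897, 66) (0, 66)]  |A|=897.9731
6. ⊥bis P6·P4 via (24.595,37.27): [(0, 59.7794) (26.7216, 42.1017) (45.6212, 43.3035) (50.4897, 66) (0, 66)]  |A|=897.9731
7. ⊥bis P6·P5 via (53.135,29.05): [(0, 59.7794) (26.7216, 42.1017) (45.6212, 43.3035) (50.4897, 66) (0, 66)]  |A|=897.9731
8. ⊥bis P6·P7 via (13.045,48.52): [(10.1455, 53.0676) (26.7216, 42.1017) (45.6212, 43.3035) (50.4897, 66) (1.9, 66)]  |A|=854.1322
9. canonical 5-gon: [(10.1455, 53.0676) (26.7216, 42.1017) (45.6212, 43.3035) (50.4897, 66) (1.9, 66)]
10. shoelace: 854.1322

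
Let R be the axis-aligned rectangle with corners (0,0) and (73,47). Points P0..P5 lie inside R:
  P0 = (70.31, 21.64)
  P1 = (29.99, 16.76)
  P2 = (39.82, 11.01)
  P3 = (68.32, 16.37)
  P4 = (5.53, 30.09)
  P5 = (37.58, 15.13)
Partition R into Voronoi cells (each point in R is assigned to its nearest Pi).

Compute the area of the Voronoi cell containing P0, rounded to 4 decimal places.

1. box [0,73]×[0,47]: [(0, 0) (73, 0) (73, 47) (0, 47)]
2. ⊥bis P0·P1 via (50.15,19.2): [(52.4738, 0) (73, 0) (73, 47) (46.7853, 47)]  |A|=1098.4105
3. ⊥bis P0·P2 via (55.065,16.325): [(48.0694, 36.3904) (60.7565, 0) (73, 0) (73, 47) (46.7853, 47)]  |A|=947.7047
4. ⊥bis P0·P3 via (69.315,19.005): [(48.0694, 36.3904) (51.8286, 25.608) (73, 17.6135) (73, 47) (46.7853, 47)]  |A|=604.4875
5. ⊥bis P0·P4 via (37.92,25.865): [(48.0694, 36.3904) (51.8286, 25.608) (73, 17.6135) (73, 47) (46.7853, 47)]  |A|=604.4875
6. ⊥bis P0·P5 via (53.945,18.385): [(52.5635, 25.3305) (73, 17.6135) (73, 47) (48.2535, 47)]  |A|=568.4003
7. canonical 4-gon: [(52.5635, 25.3305) (73, 17.6135) (73, 47) (48.2535, 47)]
8. shoelace: 568.4003

Area of P0's cell: 568.4003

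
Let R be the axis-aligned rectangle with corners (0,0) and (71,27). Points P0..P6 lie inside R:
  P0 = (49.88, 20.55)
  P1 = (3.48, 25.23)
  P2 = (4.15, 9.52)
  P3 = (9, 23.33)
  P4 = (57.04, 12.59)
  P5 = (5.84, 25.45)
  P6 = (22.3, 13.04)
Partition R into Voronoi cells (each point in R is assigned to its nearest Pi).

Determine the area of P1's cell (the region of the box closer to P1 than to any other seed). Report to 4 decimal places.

Area of P1's cell: 45.2832

1. box [0,71]×[0,27]: [(0, 0) (71, 0) (71, 27) (0, 27)]
2. ⊥bis P1·P0 via (26.68,22.89): [(0, 0) (24.3713, 0) (27.0945, 27) (0, 27)]  |A|=694.7884
3. ⊥bis P1·P2 via (3.815,17.375): [(0, 17.2123) (26.2201, 18.3305) (27.0945, 27) (0, 27)]  |A|=245.765
4. ⊥bis P1·P3 via (6.24,24.28): [(0, 17.2123) (3.864, 17.3771) (7.1762, 27) (0, 27)]  |A|=53.4379
5. ⊥bis P1·P4 via (30.26,18.91): [(0, 17.2123) (3.864, 17.3771) (7.1762, 27) (0, 27)]  |A|=53.4379
6. ⊥bis P1·P5 via (4.66,25.34): [(0, 17.2123) (3.864, 17.3771) (5.0745, 20.8938) (4.5053, 27) (0, 27)]  |A|=45.2832
7. ⊥bis P1·P6 via (12.89,19.135): [(0, 17.2123) (3.864, 17.3771) (5.0745, 20.8938) (4.5053, 27) (0, 27)]  |A|=45.2832
8. canonical 5-gon: [(0, 17.2123) (3.864, 17.3771) (5.0745, 20.8938) (4.5053, 27) (0, 27)]
9. shoelace: 45.2832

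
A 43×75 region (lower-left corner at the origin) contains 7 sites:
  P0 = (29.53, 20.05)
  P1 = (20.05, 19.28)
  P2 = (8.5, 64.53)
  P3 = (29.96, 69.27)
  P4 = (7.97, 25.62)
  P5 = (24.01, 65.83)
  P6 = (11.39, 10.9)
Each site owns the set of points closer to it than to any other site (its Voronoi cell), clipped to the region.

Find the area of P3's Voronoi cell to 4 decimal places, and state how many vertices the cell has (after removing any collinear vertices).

1. box [0,43]×[0,75]: [(0, 0) (43, 0) (43, 75) (0, 75)]
2. ⊥bis P3·P0 via (29.745,44.66): [(0, 44.9199) (43, 44.5442) (43, 75) (0, 75)]  |A|=1301.5227
3. ⊥bis P3·P1 via (25.005,44.275): [(0, 49.232) (22.7549, 44.7211) (43, 44.5442) (43, 75) (0, 75)]  |A|=1252.4618
4. ⊥bis P3·P2 via (19.23,66.9): [(24.1315, 44.709) (43, 44.5442) (43, 75) (17.4409, 75)]  |A|=674.4331
5. ⊥bis P3·P4 via (18.965,47.445): [(24.0983, 44.8589) (24.4005, 44.7067) (43, 44.5442) (43, 75) (17.4409, 75)]  |A|=674.413
6. ⊥bis P3·P5 via (26.985,67.55): [(40.2721, 44.568) (43, 44.5442) (43, 75) (22.6778, 75)]  |A|=350.7636
7. ⊥bis P3·P6 via (20.675,40.085): [(40.2721, 44.568) (43, 44.5442) (43, 75) (22.6778, 75)]  |A|=350.7636
8. canonical 4-gon: [(40.2721, 44.568) (43, 44.5442) (43, 75) (22.6778, 75)]
9. shoelace: 350.7636

Area of P3's cell: 350.7636 (4 vertices)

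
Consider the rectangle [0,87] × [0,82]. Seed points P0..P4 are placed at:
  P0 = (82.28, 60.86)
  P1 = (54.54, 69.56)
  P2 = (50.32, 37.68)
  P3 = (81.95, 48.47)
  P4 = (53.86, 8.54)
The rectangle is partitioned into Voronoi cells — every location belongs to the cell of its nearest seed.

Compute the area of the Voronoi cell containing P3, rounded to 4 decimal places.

1. box [0,87]×[0,82]: [(0, 0) (87, 0) (87, 82) (0, 82)]
2. ⊥bis P3·P0 via (82.115,54.665): [(0, 56.8521) (0, 0) (87, 0) (87, 54.5349)]  |A|=4845.3333
3. ⊥bis P3·P1 via (68.245,59.015): [(65.2437, 55.1144) (22.8373, 0) (87, 0) (87, 54.5349)]  |A|=2361.3819
4. ⊥bis P3·P2 via (66.135,43.075): [(65.2437, 55.1144) (63.0158, 52.2187) (80.8293, 0) (87, 0) (87, 54.5349)]  |A|=847.2471
5. ⊥bis P3·P4 via (67.905,28.505): [(65.2437, 55.1144) (63.0158, 52.2187) (72.1158, 25.5428) (87, 15.072) (87, 54.5349)]  |A|=656.2706
6. canonical 5-gon: [(65.2437, 55.1144) (63.0158, 52.2187) (72.1158, 25.5428) (87, 15.072) (87, 54.5349)]
7. shoelace: 656.2706

Area of P3's cell: 656.2706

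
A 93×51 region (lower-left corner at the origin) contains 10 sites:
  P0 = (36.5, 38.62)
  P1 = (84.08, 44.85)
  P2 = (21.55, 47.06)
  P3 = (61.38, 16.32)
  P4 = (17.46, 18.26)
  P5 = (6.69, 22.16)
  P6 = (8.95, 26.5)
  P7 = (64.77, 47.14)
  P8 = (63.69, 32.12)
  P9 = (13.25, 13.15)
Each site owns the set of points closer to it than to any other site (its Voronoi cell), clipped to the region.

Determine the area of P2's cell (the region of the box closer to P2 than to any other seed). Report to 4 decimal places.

1. box [0,93]×[0,51]: [(0, 0) (93, 0) (93, 51) (0, 51)]
2. ⊥bis P2·P0 via (29.025,42.84): [(0, 0) (4.8397, 0) (33.6317, 51) (0, 51)]  |A|=981.0222
3. ⊥bis P2·P1 via (52.815,45.955): [(0, 0) (4.8397, 0) (33.6317, 51) (0, 51)]  |A|=981.0222
4. ⊥bis P2·P3 via (41.465,31.69): [(0, 0) (4.8397, 0) (33.6317, 51) (0, 51)]  |A|=981.0222
5. ⊥bis P2·P4 via (19.505,32.66): [(0, 35.43) (22.9979, 32.164) (33.6317, 51) (0, 51)]  |A|=495.7826
6. ⊥bis P2·P5 via (14.12,34.61): [(0, 43.0366) (16.7263, 33.0546) (22.9979, 32.164) (33.6317, 51) (0, 51)]  |A|=432.1672
7. ⊥bis P2·P6 via (15.25,36.78): [(0, 46.1258) (22.7171, 32.2038) (22.9979, 32.164) (33.6317, 51) (0, 51)]  |A|=374.2932
8. ⊥bis P2·P7 via (43.16,47.1): [(0, 46.1258) (22.7171, 32.2038) (22.9979, 32.164) (33.6317, 51) (0, 51)]  |A|=374.2932
9. ⊥bis P2·P8 via (42.62,39.59): [(0, 46.1258) (22.7171, 32.2038) (22.9979, 32.164) (33.6317, 51) (0, 51)]  |A|=374.2932
10. ⊥bis P2·P9 via (17.4,30.105): [(0, 46.1258) (22.7171, 32.2038) (22.9979, 32.164) (33.6317, 51) (0, 51)]  |A|=374.2932
11. canonical 5-gon: [(0, 46.1258) (22.7171, 32.2038) (22.9979, 32.164) (33.6317, 51) (0, 51)]
12. shoelace: 374.2932

Area of P2's cell: 374.2932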